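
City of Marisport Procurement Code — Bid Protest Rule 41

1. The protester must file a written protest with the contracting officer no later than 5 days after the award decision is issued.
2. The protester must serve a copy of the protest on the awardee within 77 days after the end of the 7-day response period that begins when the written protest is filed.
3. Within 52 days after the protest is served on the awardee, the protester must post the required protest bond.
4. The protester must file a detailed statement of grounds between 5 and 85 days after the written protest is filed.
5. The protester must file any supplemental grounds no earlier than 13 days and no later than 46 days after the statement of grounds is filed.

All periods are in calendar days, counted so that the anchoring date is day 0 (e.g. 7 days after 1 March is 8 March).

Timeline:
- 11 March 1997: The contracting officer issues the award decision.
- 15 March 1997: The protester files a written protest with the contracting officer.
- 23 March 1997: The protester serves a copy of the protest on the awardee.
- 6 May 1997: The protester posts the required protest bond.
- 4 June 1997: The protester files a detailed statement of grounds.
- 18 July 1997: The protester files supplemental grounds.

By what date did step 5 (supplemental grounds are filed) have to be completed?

Step 5 runs from 4 June 1997, when the statement of grounds is filed. The window is 13–46 days after 4 June 1997; it closes on 20 July 1997.

20 July 1997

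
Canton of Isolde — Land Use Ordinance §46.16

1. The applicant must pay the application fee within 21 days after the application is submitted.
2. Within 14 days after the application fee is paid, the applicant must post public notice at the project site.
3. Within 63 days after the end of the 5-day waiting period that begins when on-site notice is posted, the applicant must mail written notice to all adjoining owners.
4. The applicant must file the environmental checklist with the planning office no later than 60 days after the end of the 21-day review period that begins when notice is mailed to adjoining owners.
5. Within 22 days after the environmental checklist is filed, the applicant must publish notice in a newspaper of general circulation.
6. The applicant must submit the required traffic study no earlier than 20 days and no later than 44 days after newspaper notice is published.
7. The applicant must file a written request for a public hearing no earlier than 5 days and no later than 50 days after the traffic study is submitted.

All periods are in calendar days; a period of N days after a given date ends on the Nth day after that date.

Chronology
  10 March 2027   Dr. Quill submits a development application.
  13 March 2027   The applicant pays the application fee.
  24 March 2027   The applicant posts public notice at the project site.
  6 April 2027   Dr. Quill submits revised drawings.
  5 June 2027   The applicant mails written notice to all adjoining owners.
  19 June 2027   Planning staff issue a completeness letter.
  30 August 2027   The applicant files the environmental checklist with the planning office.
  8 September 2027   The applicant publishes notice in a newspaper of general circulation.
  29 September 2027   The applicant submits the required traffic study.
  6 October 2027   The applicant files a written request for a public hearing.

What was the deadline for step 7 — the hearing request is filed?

18 November 2027

Step 7 runs from 29 September 2027, when the traffic study is submitted. The window is 5–50 days after 29 September 2027; it closes on 18 November 2027.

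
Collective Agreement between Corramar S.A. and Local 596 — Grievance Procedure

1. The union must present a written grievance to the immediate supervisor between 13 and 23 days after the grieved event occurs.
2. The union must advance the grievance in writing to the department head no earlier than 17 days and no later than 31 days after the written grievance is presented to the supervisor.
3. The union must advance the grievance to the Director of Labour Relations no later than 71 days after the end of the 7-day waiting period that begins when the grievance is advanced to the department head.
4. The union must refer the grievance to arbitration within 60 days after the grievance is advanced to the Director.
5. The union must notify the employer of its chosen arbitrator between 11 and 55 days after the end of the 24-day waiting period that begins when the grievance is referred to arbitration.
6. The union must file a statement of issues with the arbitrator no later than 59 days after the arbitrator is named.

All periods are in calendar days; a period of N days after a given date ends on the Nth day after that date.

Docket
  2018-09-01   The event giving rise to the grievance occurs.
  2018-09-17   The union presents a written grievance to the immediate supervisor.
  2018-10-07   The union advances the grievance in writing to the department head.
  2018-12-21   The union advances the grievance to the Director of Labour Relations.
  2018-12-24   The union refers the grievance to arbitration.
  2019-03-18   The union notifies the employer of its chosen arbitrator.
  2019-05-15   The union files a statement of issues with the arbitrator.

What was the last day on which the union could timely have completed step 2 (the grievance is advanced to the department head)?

2018-10-18

Step 2 runs from 2018-09-17, when the written grievance is presented to the supervisor. The window is 17–31 days after 2018-09-17; it closes on 2018-10-18.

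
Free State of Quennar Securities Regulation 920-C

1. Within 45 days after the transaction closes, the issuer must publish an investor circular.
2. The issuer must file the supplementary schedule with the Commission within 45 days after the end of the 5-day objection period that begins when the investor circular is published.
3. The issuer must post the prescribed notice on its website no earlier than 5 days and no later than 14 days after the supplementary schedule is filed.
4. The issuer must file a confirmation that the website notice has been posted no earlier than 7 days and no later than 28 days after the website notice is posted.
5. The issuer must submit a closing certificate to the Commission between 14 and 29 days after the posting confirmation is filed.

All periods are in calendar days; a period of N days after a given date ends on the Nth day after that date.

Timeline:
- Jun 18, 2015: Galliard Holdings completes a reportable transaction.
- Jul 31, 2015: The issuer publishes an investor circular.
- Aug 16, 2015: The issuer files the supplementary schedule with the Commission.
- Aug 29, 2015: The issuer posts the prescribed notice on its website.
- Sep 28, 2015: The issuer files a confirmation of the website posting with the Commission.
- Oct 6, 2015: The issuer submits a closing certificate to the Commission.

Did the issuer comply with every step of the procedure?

No

(1) due by Jun 18, 2015 + 45 days = Aug 2, 2015; done Jul 31, 2015 — timely.
(2) due by Aug 5, 2015 + 45 days = Sep 19, 2015; completed Aug 16, 2015, before the deadline.
(3) the permitted window runs from Aug 16, 2015 + 5 = Aug 21, 2015 to Aug 16, 2015 + 14 = Aug 30, 2015; done Aug 29, 2015, which is between those dates.
(4) the permitted window runs from Aug 29, 2015 + 7 = Sep 5, 2015 to Aug 29, 2015 + 28 = Sep 26, 2015; Sep 28, 2015 is 2 days past the end of the window.
The procedure was therefore not followed at step 4.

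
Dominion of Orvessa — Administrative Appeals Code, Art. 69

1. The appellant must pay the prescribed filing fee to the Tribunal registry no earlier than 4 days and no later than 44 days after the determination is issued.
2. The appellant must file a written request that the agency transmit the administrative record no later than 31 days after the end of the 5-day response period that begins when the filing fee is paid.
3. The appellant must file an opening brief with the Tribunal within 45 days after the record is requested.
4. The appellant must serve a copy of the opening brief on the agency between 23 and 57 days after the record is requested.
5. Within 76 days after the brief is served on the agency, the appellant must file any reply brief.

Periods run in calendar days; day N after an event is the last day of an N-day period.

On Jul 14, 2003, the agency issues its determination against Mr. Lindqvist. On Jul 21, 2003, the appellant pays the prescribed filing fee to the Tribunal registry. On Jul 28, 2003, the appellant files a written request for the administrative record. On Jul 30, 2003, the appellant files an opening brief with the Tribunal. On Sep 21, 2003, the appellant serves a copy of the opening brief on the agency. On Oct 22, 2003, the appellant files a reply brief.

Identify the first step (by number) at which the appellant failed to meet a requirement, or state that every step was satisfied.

None — every step was satisfied

(1) the permitted window runs from Jul 14, 2003 + 4 = Jul 18, 2003 to Jul 14, 2003 + 44 = Aug 27, 2003; Jul 21, 2003 falls inside that range.
(2) due by Jul 26, 2003 + 31 days = Aug 26, 2003; done Jul 28, 2003 — timely.
(3) due by Jul 28, 2003 + 45 days = Sep 11, 2003; completed Jul 30, 2003, before the deadline.
(4) the permitted window runs from Jul 28, 2003 + 23 = Aug 20, 2003 to Jul 28, 2003 + 57 = Sep 23, 2003; Sep 21, 2003 falls inside that range.
(5) due by Sep 21, 2003 + 76 days = Dec 6, 2003; done Oct 22, 2003 — timely.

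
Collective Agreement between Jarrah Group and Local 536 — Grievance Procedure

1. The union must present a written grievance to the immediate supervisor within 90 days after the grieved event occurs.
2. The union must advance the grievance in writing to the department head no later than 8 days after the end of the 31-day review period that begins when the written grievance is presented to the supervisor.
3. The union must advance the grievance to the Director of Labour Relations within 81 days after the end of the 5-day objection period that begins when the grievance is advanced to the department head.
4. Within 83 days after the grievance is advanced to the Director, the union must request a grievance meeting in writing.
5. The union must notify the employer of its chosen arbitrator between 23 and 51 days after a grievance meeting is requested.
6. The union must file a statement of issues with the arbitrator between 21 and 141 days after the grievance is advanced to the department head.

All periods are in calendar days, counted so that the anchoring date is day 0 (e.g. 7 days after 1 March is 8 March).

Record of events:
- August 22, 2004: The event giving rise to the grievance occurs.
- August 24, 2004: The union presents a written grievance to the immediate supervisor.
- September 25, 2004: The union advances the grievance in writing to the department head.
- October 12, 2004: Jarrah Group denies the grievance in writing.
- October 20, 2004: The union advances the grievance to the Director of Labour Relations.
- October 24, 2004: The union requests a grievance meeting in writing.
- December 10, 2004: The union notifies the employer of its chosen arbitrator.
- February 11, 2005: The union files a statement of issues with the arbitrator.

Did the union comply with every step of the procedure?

Yes

Step 1 — counting 90 days from August 22, 2004 (when the grieved event occurs) gives a deadline of November 20, 2004; done August 24, 2004 — timely.
Step 2 — counting 8 days from September 24, 2004 (end of the 31-day review period, which began when the written grievance is presented to the supervisor on August 24, 2004) gives a deadline of October 2, 2004; completed September 25, 2004, before the deadline.
Step 3 — counting 81 days from September 30, 2004 (end of the 5-day objection period, which began when the grievance is advanced to the department head on September 25, 2004) gives a deadline of December 20, 2004; done October 20, 2004 — timely.
Step 4 — counting 83 days from October 20, 2004 (when the grievance is advanced to the Director) gives a deadline of January 11, 2005; done October 24, 2004 — timely.
Step 5 — 23 and 51 days from October 24, 2004 (when a grievance meeting is requested) are November 16, 2004 and December 14, 2004 respectively; done December 10, 2004, which is between those dates.
Step 6 — 21 and 141 days from September 25, 2004 (when the grievance is advanced to the department head) are October 16, 2004 and February 13, 2005 respectively; February 11, 2005 falls inside that range.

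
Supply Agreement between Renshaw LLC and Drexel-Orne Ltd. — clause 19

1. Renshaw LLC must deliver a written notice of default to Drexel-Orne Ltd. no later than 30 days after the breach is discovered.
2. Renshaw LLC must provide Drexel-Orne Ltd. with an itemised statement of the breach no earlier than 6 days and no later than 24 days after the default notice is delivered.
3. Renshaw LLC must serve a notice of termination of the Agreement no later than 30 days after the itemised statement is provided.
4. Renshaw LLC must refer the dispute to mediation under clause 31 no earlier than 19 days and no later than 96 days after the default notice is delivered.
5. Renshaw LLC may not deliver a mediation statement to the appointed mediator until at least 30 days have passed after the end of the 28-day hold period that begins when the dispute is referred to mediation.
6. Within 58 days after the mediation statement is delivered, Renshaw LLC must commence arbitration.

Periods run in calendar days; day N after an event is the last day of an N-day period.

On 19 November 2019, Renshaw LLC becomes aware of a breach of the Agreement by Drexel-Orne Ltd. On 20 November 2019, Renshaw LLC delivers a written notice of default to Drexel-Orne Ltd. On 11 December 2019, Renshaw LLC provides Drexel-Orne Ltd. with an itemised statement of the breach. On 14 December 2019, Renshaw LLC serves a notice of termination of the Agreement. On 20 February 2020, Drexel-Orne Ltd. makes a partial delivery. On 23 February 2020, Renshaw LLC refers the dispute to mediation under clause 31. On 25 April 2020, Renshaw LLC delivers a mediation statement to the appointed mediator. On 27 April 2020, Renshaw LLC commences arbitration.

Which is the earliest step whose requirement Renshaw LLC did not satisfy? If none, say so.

(1) due by 19 November 2019 + 30 days = 19 December 2019; done 20 November 2019 — timely.
(2) the permitted window runs from 20 November 2019 + 6 = 26 November 2019 to 20 November 2019 + 24 = 14 December 2019; done 11 December 2019 — within the window.
(3) due by 11 December 2019 + 30 days = 10 January 2020; 14 December 2019 is within that limit.
(4) the permitted window runs from 20 November 2019 + 19 = 9 December 2019 to 20 November 2019 + 96 = 24 February 2020; done 23 February 2020, which is between those dates.
(5) permitted from 22 March 2020 + 30 days = 21 April 2020 onward; done 25 April 2020 — permitted.
(6) due by 25 April 2020 + 58 days = 22 June 2020; 27 April 2020 is within that limit.

None — every step was satisfied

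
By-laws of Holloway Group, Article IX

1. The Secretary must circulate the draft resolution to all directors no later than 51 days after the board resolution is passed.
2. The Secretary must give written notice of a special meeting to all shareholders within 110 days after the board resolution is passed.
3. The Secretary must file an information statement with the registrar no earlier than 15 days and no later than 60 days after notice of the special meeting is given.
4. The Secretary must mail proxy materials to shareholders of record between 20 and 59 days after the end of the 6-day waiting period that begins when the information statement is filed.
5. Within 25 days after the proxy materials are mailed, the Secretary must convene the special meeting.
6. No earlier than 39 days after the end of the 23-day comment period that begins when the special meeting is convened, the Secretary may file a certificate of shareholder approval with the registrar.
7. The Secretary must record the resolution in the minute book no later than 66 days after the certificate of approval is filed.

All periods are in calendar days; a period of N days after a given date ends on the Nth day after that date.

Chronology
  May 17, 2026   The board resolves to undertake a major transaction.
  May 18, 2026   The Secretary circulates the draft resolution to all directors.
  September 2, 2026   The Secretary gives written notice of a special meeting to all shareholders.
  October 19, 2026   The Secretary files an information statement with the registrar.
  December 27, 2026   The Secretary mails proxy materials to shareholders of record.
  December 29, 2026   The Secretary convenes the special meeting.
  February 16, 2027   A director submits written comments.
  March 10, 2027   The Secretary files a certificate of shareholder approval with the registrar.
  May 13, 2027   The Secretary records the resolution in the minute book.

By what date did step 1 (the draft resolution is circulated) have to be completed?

July 7, 2026

Step 1 runs from May 17, 2026, when the board resolution is passed. 51 days after May 17, 2026 is July 7, 2026.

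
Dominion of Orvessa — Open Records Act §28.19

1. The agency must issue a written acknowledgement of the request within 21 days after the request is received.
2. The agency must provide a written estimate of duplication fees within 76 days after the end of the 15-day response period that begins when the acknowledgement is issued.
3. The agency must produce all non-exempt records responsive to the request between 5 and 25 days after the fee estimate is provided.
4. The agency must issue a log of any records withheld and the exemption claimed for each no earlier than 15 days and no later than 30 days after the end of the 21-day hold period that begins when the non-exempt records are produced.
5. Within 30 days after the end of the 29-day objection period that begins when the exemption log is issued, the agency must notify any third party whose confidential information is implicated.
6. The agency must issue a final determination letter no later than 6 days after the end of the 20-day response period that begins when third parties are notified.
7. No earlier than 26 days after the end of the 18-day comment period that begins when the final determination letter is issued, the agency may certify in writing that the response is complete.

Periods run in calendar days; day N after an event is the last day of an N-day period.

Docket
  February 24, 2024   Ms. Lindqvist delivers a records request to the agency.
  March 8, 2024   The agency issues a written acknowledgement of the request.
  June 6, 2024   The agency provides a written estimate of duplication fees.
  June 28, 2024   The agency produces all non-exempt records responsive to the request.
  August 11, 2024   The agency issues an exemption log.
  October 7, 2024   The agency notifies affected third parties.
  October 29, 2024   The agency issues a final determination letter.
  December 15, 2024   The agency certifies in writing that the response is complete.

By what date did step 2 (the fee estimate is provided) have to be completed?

June 7, 2024

The acknowledgement is issued on March 8, 2024; the 15-day response period therefore ends March 23, 2024, and step 2 runs from that date. 76 days after March 23, 2024 is June 7, 2024.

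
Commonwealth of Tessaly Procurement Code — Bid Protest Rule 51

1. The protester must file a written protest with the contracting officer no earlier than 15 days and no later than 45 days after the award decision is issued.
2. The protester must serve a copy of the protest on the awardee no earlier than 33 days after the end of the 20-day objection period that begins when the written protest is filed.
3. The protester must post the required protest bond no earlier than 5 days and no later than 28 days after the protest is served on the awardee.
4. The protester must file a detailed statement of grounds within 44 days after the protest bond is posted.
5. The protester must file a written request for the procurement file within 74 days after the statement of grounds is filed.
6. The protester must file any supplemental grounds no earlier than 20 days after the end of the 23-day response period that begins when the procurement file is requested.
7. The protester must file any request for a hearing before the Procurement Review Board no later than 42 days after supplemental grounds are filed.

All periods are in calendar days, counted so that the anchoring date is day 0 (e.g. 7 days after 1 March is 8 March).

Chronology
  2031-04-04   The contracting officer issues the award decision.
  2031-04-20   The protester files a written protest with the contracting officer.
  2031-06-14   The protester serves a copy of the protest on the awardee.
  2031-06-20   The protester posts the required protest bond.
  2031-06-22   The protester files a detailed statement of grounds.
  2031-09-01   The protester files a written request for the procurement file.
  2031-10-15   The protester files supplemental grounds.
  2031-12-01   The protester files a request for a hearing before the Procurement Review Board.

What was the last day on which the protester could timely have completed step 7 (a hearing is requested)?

Step 7 runs from 2031-10-15, when supplemental grounds are filed. 42 days after 2031-10-15 is 2031-11-26.

2031-11-26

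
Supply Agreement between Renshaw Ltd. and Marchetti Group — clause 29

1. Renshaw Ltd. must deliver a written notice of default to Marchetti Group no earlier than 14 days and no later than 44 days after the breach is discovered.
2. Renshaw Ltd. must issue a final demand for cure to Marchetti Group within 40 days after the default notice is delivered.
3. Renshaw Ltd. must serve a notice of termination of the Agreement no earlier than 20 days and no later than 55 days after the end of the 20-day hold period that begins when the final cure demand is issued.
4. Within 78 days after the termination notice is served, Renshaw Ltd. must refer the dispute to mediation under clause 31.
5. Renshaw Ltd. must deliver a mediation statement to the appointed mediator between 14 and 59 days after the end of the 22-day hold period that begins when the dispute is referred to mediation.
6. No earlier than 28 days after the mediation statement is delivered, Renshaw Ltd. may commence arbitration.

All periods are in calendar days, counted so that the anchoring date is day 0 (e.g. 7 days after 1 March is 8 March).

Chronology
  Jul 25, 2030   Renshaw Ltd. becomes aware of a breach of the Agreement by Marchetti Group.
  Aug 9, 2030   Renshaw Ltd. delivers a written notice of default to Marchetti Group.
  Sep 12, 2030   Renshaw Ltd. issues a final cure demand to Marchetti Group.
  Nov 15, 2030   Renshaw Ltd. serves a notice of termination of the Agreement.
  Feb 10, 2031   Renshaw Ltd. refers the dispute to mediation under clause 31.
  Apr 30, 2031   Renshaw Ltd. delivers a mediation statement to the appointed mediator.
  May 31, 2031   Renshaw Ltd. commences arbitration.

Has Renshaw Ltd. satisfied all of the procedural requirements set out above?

No

Step 1: the window is 14–44 days after Jul 25, 2030 (when the breach is discovered), so Aug 8, 2030 through Sep 7, 2030; done Aug 9, 2030, which is between those dates.
Step 2: 40 days after Aug 9, 2030 (when the default notice is delivered) is Sep 18, 2030; done Sep 12, 2030 — timely.
Step 3: the window is 20–55 days after Oct 2, 2030 (end of the 20-day hold period, which began when the final cure demand is issued on Sep 12, 2030), so Oct 22, 2030 through Nov 26, 2030; done Nov 15, 2030 — within the window.
Step 4: 78 days after Nov 15, 2030 (when the termination notice is served) is Feb 1, 2031; not done until Feb 10, 2031, 9 days after the deadline.
The procedure was therefore not followed at step 4.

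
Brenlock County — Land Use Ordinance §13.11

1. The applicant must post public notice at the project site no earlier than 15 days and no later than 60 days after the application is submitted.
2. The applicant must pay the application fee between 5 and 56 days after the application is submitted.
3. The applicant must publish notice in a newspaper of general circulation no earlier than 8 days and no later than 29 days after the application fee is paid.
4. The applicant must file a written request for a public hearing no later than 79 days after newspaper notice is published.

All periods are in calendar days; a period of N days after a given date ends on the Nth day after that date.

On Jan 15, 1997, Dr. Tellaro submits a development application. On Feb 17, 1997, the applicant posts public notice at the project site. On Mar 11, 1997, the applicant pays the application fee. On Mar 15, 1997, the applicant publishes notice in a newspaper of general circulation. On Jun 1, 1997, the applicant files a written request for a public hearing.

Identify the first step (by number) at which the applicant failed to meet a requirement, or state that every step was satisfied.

Step 3

Step 1: the window is 15–60 days after Jan 15, 1997 (when the application is submitted), so Jan 30, 1997 through Mar 16, 1997; done Feb 17, 1997 — within the window.
Step 2: the window is 5–56 days after Jan 15, 1997 (when the application is submitted), so Jan 20, 1997 through Mar 12, 1997; done Mar 11, 1997, which is between those dates.
Step 3: the window is 8–29 days after Mar 11, 1997 (when the application fee is paid), so Mar 19, 1997 through Apr 9, 1997; done Mar 15, 1997 — 4 days before the window opened.
Later steps need not be reached.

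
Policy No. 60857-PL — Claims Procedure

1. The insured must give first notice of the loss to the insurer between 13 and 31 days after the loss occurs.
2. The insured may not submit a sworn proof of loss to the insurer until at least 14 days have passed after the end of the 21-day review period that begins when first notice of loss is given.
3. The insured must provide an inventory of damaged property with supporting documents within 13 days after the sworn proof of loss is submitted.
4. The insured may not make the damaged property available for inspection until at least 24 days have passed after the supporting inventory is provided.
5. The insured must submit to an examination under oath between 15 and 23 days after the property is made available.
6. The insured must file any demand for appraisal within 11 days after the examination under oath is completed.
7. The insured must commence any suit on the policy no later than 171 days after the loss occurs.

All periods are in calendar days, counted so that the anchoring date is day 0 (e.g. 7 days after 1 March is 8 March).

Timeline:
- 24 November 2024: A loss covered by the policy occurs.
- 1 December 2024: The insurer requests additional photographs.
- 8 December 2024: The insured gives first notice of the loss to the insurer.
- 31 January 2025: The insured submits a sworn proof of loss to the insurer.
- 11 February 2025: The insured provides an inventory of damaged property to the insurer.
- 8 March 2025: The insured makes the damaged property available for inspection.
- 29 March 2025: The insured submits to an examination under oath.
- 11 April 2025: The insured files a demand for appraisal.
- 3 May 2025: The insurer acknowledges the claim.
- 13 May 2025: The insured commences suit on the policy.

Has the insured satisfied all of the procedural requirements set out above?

No

(1) the permitted window runs from 24 November 2024 + 13 = 7 December 2024 to 24 November 2024 + 31 = 25 December 2024; done 8 December 2024 — within the window.
(2) permitted from 29 December 2024 + 14 days = 12 January 2025 onward; 31 January 2025 is on or after that date.
(3) due by 31 January 2025 + 13 days = 13 February 2025; done 11 February 2025 — timely.
(4) permitted from 11 February 2025 + 24 days = 7 March 2025 onward; done 8 March 2025 — permitted.
(5) the permitted window runs from 8 March 2025 + 15 = 23 March 2025 to 8 March 2025 + 23 = 31 March 2025; done 29 March 2025, which is between those dates.
(6) due by 29 March 2025 + 11 days = 9 April 2025; done 11 April 2025 — 2 days late.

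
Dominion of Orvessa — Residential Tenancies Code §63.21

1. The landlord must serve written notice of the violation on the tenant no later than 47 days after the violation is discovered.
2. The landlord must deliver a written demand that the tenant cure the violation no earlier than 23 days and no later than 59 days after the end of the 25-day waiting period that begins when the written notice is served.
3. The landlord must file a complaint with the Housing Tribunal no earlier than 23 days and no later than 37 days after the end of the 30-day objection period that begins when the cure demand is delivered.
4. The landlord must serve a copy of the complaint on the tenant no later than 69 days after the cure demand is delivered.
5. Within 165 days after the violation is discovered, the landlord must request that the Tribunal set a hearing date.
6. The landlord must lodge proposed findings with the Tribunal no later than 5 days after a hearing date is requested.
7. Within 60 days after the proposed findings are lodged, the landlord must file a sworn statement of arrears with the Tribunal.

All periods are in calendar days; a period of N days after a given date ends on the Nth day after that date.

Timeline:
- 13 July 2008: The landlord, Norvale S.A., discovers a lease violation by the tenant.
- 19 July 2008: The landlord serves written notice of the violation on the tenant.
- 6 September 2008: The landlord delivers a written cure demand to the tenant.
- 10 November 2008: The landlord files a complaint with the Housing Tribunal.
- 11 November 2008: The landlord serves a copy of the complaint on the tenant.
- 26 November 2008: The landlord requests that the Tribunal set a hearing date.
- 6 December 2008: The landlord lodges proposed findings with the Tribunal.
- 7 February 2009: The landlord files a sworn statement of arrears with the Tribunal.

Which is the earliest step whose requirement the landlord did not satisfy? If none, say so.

Step 6

Step 1: 47 days after 13 July 2008 (when the violation is discovered) is 29 August 2008; done 19 July 2008 — timely.
Step 2: the window is 23–59 days after 13 August 2008 (end of the 25-day waiting period, which began when the written notice is served on 19 July 2008), so 5 September 2008 through 11 October 2008; 6 September 2008 falls inside that range.
Step 3: the window is 23–37 days after 6 October 2008 (end of the 30-day objection period, which began when the cure demand is delivered on 6 September 2008), so 29 October 2008 through 12 November 2008; done 10 November 2008 — within the window.
Step 4: 69 days after 6 September 2008 (when the cure demand is delivered) is 14 November 2008; completed 11 November 2008, before the deadline.
Step 5: 165 days after 13 July 2008 (when the violation is discovered) is 25 December 2008; 26 November 2008 is within that limit.
Step 6: 5 days after 26 November 2008 (when a hearing date is requested) is 1 December 2008; done 6 December 2008 — 5 days late.
That is the first point of non-compliance.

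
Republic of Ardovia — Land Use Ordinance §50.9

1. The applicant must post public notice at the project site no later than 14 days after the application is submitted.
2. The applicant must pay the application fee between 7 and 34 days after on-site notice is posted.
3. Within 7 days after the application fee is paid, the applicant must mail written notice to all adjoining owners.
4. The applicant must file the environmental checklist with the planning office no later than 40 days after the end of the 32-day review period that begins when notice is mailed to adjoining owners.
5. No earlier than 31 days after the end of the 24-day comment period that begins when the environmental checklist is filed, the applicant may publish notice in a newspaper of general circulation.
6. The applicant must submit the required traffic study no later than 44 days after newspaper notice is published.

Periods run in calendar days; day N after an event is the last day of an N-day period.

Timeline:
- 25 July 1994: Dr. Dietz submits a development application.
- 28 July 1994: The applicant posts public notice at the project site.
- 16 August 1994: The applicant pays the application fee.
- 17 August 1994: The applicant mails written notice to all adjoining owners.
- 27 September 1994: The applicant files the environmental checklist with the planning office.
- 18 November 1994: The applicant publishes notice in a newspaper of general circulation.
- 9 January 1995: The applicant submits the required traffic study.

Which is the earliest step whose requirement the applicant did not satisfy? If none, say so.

Step 5

Step 1 — counting 14 days from 25 July 1994 (when the application is submitted) gives a deadline of 8 August 1994; done 28 July 1994 — timely.
Step 2 — 7 and 34 days from 28 July 1994 (when on-site notice is posted) are 4 August 1994 and 31 August 1994 respectively; done 16 August 1994 — within the window.
Step 3 — counting 7 days from 16 August 1994 (when the application fee is paid) gives a deadline of 23 August 1994; done 17 August 1994 — timely.
Step 4 — counting 40 days from 18 September 1994 (end of the 32-day review period, which began when notice is mailed to adjoining owners on 17 August 1994) gives a deadline of 28 October 1994; done 27 September 1994 — timely.
Step 5 — must wait 31 days from 21 October 1994 (end of the 24-day comment period, which began when the environmental checklist is filed on 27 September 1994), so not before 21 November 1994; done 18 November 1994 — 3 days too early.
No need to go further; step 5 was not satisfied.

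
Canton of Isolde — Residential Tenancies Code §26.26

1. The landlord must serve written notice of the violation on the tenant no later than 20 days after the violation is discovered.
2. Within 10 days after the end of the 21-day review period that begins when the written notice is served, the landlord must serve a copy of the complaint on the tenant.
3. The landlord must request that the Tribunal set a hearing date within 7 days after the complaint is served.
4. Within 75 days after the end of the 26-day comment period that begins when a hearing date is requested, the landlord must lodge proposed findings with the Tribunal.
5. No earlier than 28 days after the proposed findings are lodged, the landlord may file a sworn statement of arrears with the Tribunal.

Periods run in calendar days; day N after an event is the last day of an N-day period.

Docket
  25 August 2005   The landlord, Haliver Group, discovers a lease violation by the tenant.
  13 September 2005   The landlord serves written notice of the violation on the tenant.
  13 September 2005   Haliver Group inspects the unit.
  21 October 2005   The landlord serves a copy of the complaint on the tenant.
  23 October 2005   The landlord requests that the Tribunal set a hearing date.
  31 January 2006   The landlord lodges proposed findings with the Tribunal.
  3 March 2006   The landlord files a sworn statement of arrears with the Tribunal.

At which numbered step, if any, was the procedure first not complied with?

Step 1 — counting 20 days from 25 August 2005 (when the violation is discovered) gives a deadline of 14 September 2005; 13 September 2005 is within that limit.
Step 2 — counting 10 days from 4 October 2005 (end of the 21-day review period, which began when the written notice is served on 13 September 2005) gives a deadline of 14 October 2005; done 21 October 2005 — 7 days late.
Later steps need not be reached.

Step 2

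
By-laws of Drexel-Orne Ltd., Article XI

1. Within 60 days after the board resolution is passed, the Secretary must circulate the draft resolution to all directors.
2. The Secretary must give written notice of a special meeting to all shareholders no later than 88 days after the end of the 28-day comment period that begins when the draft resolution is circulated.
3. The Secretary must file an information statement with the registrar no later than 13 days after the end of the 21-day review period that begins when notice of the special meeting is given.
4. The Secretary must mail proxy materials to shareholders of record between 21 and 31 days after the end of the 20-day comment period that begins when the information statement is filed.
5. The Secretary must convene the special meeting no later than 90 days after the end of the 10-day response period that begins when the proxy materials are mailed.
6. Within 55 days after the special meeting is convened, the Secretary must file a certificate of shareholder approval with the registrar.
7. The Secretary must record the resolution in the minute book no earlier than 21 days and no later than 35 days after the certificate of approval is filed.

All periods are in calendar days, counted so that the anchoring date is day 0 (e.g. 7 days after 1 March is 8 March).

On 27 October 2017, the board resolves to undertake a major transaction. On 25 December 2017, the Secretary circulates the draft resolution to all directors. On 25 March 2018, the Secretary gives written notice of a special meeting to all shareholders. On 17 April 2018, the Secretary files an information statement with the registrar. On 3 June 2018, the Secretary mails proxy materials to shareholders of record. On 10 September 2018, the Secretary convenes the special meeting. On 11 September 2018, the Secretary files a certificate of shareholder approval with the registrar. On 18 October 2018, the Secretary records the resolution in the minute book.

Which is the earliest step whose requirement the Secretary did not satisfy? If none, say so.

Step 7

Step 1: 60 days after 27 October 2017 (when the board resolution is passed) is 26 December 2017; done 25 December 2017 — timely.
Step 2: 88 days after 22 January 2018 (end of the 28-day comment period, which began when the draft resolution is circulated on 25 December 2017) is 20 April 2018; completed 25 March 2018, before the deadline.
Step 3: 13 days after 15 April 2018 (end of the 21-day review period, which began when notice of the special meeting is given on 25 March 2018) is 28 April 2018; 17 April 2018 is within that limit.
Step 4: the window is 21–31 days after 7 May 2018 (end of the 20-day comment period, which began when the information statement is filed on 17 April 2018), so 28 May 2018 through 7 June 2018; done 3 June 2018, which is between those dates.
Step 5: 90 days after 13 June 2018 (end of the 10-day response period, which began when the proxy materials are mailed on 3 June 2018) is 11 September 2018; 10 September 2018 is within that limit.
Step 6: 55 days after 10 September 2018 (when the special meeting is convened) is 4 November 2018; 11 September 2018 is within that limit.
Step 7: the window is 21–35 days after 11 September 2018 (when the certificate of approval is filed), so 2 October 2018 through 16 October 2018; 18 October 2018 is 2 days past the end of the window.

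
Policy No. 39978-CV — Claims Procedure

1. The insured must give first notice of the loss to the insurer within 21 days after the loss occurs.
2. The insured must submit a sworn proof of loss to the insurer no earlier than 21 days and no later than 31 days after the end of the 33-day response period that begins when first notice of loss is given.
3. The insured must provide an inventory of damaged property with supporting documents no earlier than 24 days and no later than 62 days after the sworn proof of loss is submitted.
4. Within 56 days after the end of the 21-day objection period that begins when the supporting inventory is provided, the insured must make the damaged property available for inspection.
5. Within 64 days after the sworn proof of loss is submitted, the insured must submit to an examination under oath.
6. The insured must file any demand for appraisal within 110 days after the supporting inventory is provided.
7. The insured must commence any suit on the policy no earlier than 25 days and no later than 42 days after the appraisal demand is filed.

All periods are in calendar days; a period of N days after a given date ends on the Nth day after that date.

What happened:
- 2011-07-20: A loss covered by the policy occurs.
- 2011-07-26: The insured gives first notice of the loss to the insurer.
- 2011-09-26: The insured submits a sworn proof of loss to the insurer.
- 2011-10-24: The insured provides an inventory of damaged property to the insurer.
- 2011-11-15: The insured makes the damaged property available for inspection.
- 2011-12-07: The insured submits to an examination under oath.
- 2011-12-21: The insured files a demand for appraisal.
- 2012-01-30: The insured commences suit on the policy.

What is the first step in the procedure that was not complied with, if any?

Step 5

Step 1 — counting 21 days from 2011-07-20 (when the loss occurs) gives a deadline of 2011-08-10; 2011-07-26 is within that limit.
Step 2 — 21 and 31 days from 2011-08-28 (end of the 33-day response period, which began when first notice of loss is given on 2011-07-26) are 2011-09-18 and 2011-09-28 respectively; done 2011-09-26, which is between those dates.
Step 3 — 24 and 62 days from 2011-09-26 (when the sworn proof of loss is submitted) are 2011-10-20 and 2011-11-27 respectively; done 2011-10-24, which is between those dates.
Step 4 — counting 56 days from 2011-11-14 (end of the 21-day objection period, which began when the supporting inventory is provided on 2011-10-24) gives a deadline of 2012-01-09; completed 2011-11-15, before the deadline.
Step 5 — counting 64 days from 2011-09-26 (when the sworn proof of loss is submitted) gives a deadline of 2011-11-29; 2011-12-07 misses that deadline by 8 days.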